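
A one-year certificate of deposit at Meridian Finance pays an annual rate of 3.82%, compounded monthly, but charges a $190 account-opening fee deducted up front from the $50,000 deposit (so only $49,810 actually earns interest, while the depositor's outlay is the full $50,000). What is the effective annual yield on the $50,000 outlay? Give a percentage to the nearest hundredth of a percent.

Value after one year: 49,810 × (1 + 0.0382/12)^12 = 49,810 × 1.038876 = $51,746.41.
Effective yield on the $50,000 outlay: 51,746.41 / 50,000 − 1 = 0.034928 = 3.49%.

3.49%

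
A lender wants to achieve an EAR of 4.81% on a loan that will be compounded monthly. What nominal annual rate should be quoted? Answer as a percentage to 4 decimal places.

(1 + r/12)^12 − 1 = 0.0481, so 1 + r/12 = 1.0481^(1/12).
r/12 = 0.003923, so r = 0.047071 = 4.7071%.

4.7071%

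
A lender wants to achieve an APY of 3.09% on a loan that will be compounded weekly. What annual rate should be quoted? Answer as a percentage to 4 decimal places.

3.0441%

(1 + r/52)^52 − 1 = 0.0309, so 1 + r/52 = 1.0309^(1/52).
r/52 = 0.000585, so r = 0.030441 = 3.0441%.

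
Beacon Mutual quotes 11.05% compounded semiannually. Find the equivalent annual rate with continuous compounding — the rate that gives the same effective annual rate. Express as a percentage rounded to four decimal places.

EAR = (1 + 0.1105/2)^2 − 1 = 0.113553.
Equivalent continuous rate: r = ln(1 + 0.113553) = 0.107555 = 10.7555%.

10.7555%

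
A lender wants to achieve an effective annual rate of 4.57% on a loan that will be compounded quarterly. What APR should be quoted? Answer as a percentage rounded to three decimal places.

4.494%

(1 + r/4)^4 − 1 = 0.0457, so 1 + r/4 = 1.0457^(1/4).
r/4 = 0.011234, so r = 0.044937 = 4.494%.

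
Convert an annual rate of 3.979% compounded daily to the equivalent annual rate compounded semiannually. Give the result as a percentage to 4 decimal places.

EAR = (1 + 0.03979/365)^365 − 1 = 0.040590.
Solve (1 + r/2)^2 = 1.040590: r/2 = 1.040590^(1/2) − 1 = 0.020093, so r = 0.040186 = 4.0186%.

4.0186%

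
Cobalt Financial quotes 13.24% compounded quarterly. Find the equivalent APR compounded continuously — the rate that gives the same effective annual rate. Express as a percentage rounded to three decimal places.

13.026%

EAR = (1 + 0.1324/4)^4 − 1 = 0.139120.
Equivalent continuous rate: r = ln(1 + 0.139120) = 0.130256 = 13.026%.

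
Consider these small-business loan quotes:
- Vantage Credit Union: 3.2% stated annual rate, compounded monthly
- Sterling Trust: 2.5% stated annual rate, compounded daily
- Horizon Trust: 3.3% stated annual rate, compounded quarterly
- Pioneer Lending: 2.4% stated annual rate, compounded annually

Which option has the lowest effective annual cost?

Vantage Credit Union: (1 + 0.032/12)^12 − 1 = 3.247%
Sterling Trust: (1 + 0.025/365)^365 − 1 = 2.531%
Horizon Trust: (1 + 0.033/4)^4 − 1 = 3.341%
Pioneer Lending: compounded annually, EAR = 2.400%
The lowest effective annual rate is Pioneer Lending at 2.400%.

Pioneer Lending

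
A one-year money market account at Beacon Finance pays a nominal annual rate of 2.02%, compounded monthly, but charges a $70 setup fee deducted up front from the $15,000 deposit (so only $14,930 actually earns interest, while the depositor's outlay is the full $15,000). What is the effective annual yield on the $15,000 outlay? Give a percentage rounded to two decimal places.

Value after one year: 14,930 × (1 + 0.0202/12)^12 = 14,930 × 1.020388 = $15,234.39.
Effective yield on the $15,000 outlay: 15,234.39 / 15,000 − 1 = 0.015626 = 1.56%.

1.56%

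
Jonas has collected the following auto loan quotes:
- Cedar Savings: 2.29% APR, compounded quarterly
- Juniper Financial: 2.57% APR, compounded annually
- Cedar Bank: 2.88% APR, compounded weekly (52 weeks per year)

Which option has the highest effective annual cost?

Cedar Savings: (1 + 0.0229/4)^4 − 1 = 2.310%
Juniper Financial: compounded annually, EAR = 2.570%
Cedar Bank: (1 + 0.0288/52)^52 − 1 = 2.921%
The highest effective annual rate is Cedar Bank at 2.921%.

Cedar Bank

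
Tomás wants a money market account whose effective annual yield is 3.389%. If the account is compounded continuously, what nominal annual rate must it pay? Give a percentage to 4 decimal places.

3.3328%

Continuous: nominal r satisfies e^r − 1 = 0.03389.
r = ln(1 + 0.03389) = ln(1.03389) = 0.033328 = 3.3328%.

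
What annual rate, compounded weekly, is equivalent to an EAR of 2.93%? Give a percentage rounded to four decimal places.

2.8887%

(1 + r/52)^52 − 1 = 0.0293, so 1 + r/52 = 1.0293^(1/52).
r/52 = 0.000556, so r = 0.028887 = 2.8887%.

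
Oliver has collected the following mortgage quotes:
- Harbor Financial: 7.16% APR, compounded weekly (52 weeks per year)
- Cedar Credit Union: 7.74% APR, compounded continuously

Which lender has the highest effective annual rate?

Harbor Financial: (1 + 0.0716/52)^52 − 1 = 7.417%
Cedar Credit Union: e^0.0774 − 1 = 8.047%
The highest effective annual rate is Cedar Credit Union at 8.047%.

Cedar Credit Union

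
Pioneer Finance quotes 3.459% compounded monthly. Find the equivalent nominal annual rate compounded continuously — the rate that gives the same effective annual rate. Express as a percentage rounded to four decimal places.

3.4540%

EAR = (1 + 0.03459/12)^12 − 1 = 0.035144.
Equivalent continuous rate: r = ln(1 + 0.035144) = 0.034540 = 3.4540%.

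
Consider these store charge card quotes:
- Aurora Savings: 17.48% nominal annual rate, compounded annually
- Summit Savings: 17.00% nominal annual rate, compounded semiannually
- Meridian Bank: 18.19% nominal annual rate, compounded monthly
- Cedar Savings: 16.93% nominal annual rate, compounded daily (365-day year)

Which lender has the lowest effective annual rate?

Aurora Savings

Aurora Savings: compounded annually, EAR = 17.480%
Summit Savings: (1 + 0.1700/2)^2 − 1 = 17.722%
Meridian Bank: (1 + 0.1819/12)^12 − 1 = 19.786%
Cedar Savings: (1 + 0.1693/365)^365 − 1 = 18.443%
The lowest effective annual rate is Aurora Savings at 17.480%.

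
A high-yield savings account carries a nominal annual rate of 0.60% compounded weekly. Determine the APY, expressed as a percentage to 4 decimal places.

0.6018%

EAR = (1 + 0.0060/52)^52 − 1.
= (1 + 0.000115)^52 − 1 = 1.006018 − 1 = 0.6018%.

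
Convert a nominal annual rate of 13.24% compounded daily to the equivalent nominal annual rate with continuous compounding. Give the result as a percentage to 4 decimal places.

EAR = (1 + 0.1324/365)^365 − 1 = 0.141537.
Equivalent continuous rate: r = ln(1 + 0.141537) = 0.132376 = 13.2376%.

13.2376%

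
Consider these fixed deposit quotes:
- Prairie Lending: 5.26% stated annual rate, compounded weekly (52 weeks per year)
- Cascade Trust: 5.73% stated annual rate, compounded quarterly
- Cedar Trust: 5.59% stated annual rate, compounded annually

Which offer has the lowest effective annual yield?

Prairie Lending

Prairie Lending: (1 + 0.0526/52)^52 − 1 = 5.398%
Cascade Trust: (1 + 0.0573/4)^4 − 1 = 5.854%
Cedar Trust: compounded annually, EAR = 5.590%
The lowest effective annual rate is Prairie Lending at 5.398%.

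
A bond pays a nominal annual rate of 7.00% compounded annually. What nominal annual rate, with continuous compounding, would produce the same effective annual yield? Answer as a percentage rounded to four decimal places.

6.7659%

Compounded annually, EAR = nominal = 0.070000.
Equivalent continuous rate: r = ln(1 + 0.070000) = 0.067659 = 6.7659%.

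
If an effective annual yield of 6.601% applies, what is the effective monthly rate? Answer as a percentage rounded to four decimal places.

The per-month rate i satisfies (1 + i)^12 = 1 + 0.06601.
i = 1.06601^(1/12) − 1 = 0.0053411 = 0.5341%.

0.5341%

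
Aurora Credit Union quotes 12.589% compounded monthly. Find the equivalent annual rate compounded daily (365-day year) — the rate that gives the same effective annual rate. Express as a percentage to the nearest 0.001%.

EAR = (1 + 0.12589/12)^12 − 1 = 0.133414.
Solve (1 + r/365)^365 = 1.133414: r/365 = 1.133414^(1/365) − 1 = 0.000343, so r = 0.125256 = 12.526%.

12.526%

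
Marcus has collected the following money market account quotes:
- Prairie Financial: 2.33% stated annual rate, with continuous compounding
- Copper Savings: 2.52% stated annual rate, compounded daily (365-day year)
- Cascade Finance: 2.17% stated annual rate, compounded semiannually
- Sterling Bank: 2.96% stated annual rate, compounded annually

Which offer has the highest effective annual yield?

Sterling Bank

Prairie Financial: e^0.0233 − 1 = 2.357%
Copper Savings: (1 + 0.0252/365)^365 − 1 = 2.552%
Cascade Finance: (1 + 0.0217/2)^2 − 1 = 2.182%
Sterling Bank: compounded annually, EAR = 2.960%
The highest effective annual rate is Sterling Bank at 2.960%.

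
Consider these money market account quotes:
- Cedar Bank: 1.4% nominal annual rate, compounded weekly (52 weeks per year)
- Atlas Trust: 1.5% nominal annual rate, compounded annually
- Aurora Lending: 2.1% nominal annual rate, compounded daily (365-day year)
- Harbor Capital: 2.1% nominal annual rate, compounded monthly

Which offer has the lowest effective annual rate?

Cedar Bank: (1 + 0.014/52)^52 − 1 = 1.410%
Atlas Trust: compounded annually, EAR = 1.500%
Aurora Lending: (1 + 0.021/365)^365 − 1 = 2.122%
Harbor Capital: (1 + 0.021/12)^12 − 1 = 2.120%
The lowest effective annual rate is Cedar Bank at 1.410%.

Cedar Bank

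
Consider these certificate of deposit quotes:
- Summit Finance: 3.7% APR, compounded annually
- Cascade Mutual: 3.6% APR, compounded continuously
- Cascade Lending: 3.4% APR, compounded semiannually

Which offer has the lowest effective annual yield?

Summit Finance: compounded annually, EAR = 3.700%
Cascade Mutual: e^0.036 − 1 = 3.666%
Cascade Lending: (1 + 0.034/2)^2 − 1 = 3.429%
The lowest effective annual rate is Cascade Lending at 3.429%.

Cascade Lending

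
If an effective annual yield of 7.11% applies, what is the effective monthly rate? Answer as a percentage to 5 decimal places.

The per-month rate i satisfies (1 + i)^12 = 1 + 0.0711.
i = 1.0711^(1/12) − 1 = 0.0057403 = 0.57403%.

0.57403%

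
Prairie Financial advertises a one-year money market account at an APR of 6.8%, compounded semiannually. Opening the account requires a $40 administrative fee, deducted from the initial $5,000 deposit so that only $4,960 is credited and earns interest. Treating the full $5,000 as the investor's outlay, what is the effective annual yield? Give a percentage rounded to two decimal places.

6.06%

Value after one year: 4,960 × (1 + 0.068/2)^2 = 4,960 × 1.069156 = $5,303.01.
Effective yield on the $5,000 outlay: 5,303.01 / 5,000 − 1 = 0.060603 = 6.06%.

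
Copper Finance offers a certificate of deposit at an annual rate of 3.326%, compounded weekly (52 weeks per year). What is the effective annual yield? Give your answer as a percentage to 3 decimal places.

3.381%

EAR = (1 + 0.03326/52)^52 − 1.
= (1 + 0.000640)^52 − 1 = 1.033808 − 1 = 3.381%.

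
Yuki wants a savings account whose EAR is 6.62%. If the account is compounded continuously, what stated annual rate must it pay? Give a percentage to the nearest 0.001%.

Continuous: nominal r satisfies e^r − 1 = 0.0662.
r = ln(1 + 0.0662) = ln(1.0662) = 0.064101 = 6.410%.

6.410%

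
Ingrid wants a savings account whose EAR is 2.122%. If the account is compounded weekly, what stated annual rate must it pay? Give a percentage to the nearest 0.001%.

(1 + r/52)^52 − 1 = 0.02122, so 1 + r/52 = 1.02122^(1/52).
r/52 = 0.000404, so r = 0.021002 = 2.100%.

2.100%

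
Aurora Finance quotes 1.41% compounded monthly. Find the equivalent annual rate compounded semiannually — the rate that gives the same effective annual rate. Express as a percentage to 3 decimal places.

EAR = (1 + 0.0141/12)^12 − 1 = 0.014191.
Solve (1 + r/2)^2 = 1.014191: r/2 = 1.014191^(1/2) − 1 = 0.007071, so r = 0.014141 = 1.414%.

1.414%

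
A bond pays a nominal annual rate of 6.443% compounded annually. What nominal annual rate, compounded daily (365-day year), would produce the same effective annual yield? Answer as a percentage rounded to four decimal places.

6.2445%

Compounded annually, EAR = nominal = 0.064430.
Solve (1 + r/365)^365 = 1.064430: r/365 = 1.064430^(1/365) − 1 = 0.000171, so r = 0.062445 = 6.2445%.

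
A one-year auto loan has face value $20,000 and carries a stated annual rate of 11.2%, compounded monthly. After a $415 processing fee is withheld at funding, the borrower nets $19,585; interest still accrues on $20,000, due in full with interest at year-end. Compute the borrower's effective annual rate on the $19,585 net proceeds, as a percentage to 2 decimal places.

Amount owed after one year: 20,000 × (1 + 0.112/12)^12 = 20,000 × 1.117932 = $22,358.64.
Effective rate on net proceeds: 22,358.64 / 19,585 − 1 = 0.141621 = 14.16%.

14.16%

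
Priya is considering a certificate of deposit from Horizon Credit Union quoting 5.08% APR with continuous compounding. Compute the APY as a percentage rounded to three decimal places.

5.211%

With continuous compounding, EAR = e^0.0508 − 1.
e^0.0508 = 1.052112, so EAR = 0.052112 = 5.211%.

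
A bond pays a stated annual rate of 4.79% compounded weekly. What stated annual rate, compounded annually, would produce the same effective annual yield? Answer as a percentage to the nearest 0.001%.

4.904%

EAR = (1 + 0.0479/52)^52 − 1 = 0.049043.
Compounded annually, the equivalent nominal rate is the EAR itself: 4.904%.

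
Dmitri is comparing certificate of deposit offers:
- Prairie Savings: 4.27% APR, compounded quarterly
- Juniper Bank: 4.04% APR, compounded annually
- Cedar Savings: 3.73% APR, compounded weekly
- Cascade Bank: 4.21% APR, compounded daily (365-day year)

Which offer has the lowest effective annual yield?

Prairie Savings: (1 + 0.0427/4)^4 − 1 = 4.339%
Juniper Bank: compounded annually, EAR = 4.040%
Cedar Savings: (1 + 0.0373/52)^52 − 1 = 3.799%
Cascade Bank: (1 + 0.0421/365)^365 − 1 = 4.300%
The lowest effective annual rate is Cedar Savings at 3.799%.

Cedar Savings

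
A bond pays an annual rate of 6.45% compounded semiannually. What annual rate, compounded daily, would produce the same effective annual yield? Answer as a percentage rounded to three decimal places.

6.349%

EAR = (1 + 0.0645/2)^2 − 1 = 0.065540.
Solve (1 + r/365)^365 = 1.065540: r/365 = 1.065540^(1/365) − 1 = 0.000174, so r = 0.063487 = 6.349%.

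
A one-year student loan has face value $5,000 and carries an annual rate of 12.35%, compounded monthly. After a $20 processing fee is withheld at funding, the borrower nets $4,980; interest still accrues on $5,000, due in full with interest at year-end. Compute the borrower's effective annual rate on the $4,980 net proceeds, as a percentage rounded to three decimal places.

Amount owed after one year: 5,000 × (1 + 0.1235/12)^12 = 5,000 × 1.130736 = $5,653.68.
Effective rate on net proceeds: 5,653.68 / 4,980 − 1 = 0.135277 = 13.528%.

13.528%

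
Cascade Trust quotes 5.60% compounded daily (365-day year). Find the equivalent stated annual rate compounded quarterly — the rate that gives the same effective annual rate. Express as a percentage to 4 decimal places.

EAR = (1 + 0.0560/365)^365 − 1 = 0.057593.
Solve (1 + r/4)^4 = 1.057593: r/4 = 1.057593^(1/4) − 1 = 0.014097, so r = 0.056389 = 5.6389%.

5.6389%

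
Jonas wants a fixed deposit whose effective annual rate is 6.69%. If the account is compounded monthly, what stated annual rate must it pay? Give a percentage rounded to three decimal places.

6.493%

(1 + r/12)^12 − 1 = 0.0669, so 1 + r/12 = 1.0669^(1/12).
r/12 = 0.005411, so r = 0.064932 = 6.493%.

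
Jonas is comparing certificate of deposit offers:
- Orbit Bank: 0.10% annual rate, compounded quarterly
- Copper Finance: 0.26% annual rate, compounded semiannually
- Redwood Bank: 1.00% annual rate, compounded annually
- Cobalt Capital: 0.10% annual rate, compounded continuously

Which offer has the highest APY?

Orbit Bank: (1 + 0.0010/4)^4 − 1 = 0.100%
Copper Finance: (1 + 0.0026/2)^2 − 1 = 0.260%
Redwood Bank: compounded annually, EAR = 1.000%
Cobalt Capital: e^0.0010 − 1 = 0.100%
The highest effective annual rate is Redwood Bank at 1.000%.

Redwood Bank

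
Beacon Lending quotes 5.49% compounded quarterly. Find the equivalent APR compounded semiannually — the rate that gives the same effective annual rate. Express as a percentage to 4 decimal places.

5.5277%

EAR = (1 + 0.0549/4)^4 − 1 = 0.056041.
Solve (1 + r/2)^2 = 1.056041: r/2 = 1.056041^(1/2) − 1 = 0.027638, so r = 0.055277 = 5.5277%.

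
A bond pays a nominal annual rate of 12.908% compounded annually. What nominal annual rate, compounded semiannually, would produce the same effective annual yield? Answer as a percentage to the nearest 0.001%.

12.516%

Compounded annually, EAR = nominal = 0.129080.
Solve (1 + r/2)^2 = 1.129080: r/2 = 1.129080^(1/2) − 1 = 0.062582, so r = 0.125164 = 12.516%.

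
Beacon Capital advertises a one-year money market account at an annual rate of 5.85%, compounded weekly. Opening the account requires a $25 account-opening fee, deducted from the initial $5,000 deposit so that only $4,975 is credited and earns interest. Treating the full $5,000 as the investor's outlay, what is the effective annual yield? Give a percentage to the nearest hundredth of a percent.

Value after one year: 4,975 × (1 + 0.0585/52)^52 = 4,975 × 1.060210 = $5,274.55.
Effective yield on the $5,000 outlay: 5,274.55 / 5,000 − 1 = 0.054909 = 5.49%.

5.49%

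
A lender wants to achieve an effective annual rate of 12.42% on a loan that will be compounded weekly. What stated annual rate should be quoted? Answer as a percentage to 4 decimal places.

(1 + r/52)^52 − 1 = 0.1242, so 1 + r/52 = 1.1242^(1/52).
r/52 = 0.002254, so r = 0.117204 = 11.7204%.

11.7204%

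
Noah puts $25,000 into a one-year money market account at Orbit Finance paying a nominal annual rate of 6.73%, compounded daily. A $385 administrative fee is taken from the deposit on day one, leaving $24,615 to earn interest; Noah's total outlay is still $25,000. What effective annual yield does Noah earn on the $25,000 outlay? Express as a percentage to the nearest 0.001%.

5.314%

Value after one year: 24,615 × (1 + 0.0673/365)^365 = 24,615 × 1.069610 = $26,328.44.
Effective yield on the $25,000 outlay: 26,328.44 / 25,000 − 1 = 0.053138 = 5.314%.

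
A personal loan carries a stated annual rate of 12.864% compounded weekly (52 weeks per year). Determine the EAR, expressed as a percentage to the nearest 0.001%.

EAR = (1 + 0.12864/52)^52 − 1.
= 1.137100 − 1 = 13.710%.

13.710%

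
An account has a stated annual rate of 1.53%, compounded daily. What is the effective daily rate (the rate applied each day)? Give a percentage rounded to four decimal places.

0.0042%

With a nominal annual rate compounded daily, the periodic rate is the nominal rate divided by 365.
i = 0.0153 / 365 = 0.0000419 = 0.0042%.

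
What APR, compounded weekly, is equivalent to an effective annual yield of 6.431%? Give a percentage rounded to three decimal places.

(1 + r/52)^52 − 1 = 0.06431, so 1 + r/52 = 1.06431^(1/52).
r/52 = 0.001199, so r = 0.062364 = 6.236%.

6.236%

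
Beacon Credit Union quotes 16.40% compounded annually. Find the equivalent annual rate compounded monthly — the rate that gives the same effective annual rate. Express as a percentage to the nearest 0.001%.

15.283%

Compounded annually, EAR = nominal = 0.164000.
Solve (1 + r/12)^12 = 1.164000: r/12 = 1.164000^(1/12) − 1 = 0.012736, so r = 0.152827 = 15.283%.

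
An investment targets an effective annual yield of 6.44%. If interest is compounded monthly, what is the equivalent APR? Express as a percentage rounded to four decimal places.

(1 + r/12)^12 − 1 = 0.0644, so 1 + r/12 = 1.0644^(1/12).
r/12 = 0.005214, so r = 0.062574 = 6.2574%.

6.2574%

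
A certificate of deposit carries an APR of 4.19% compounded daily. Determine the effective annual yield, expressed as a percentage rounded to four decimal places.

4.2788%

EAR = (1 + 0.0419/365)^365 − 1.
= (1 + 0.000115)^365 − 1 = 1.042788 − 1 = 4.2788%.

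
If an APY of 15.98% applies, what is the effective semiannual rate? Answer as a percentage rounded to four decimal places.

7.6940%

The per-half-year rate i satisfies (1 + i)^2 = 1 + 0.1598.
i = 1.1598^(1/2) − 1 = 0.0769401 = 7.6940%.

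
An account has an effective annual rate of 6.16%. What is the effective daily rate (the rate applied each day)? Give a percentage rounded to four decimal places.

The per-day rate i satisfies (1 + i)^365 = 1 + 0.0616.
i = 1.0616^(1/365) − 1 = 0.0001638 = 0.0164%.

0.0164%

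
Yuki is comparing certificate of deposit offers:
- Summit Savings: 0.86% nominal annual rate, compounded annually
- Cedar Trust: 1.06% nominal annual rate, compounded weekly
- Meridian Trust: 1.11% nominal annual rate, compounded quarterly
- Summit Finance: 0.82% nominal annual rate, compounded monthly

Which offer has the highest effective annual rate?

Meridian Trust

Summit Savings: compounded annually, EAR = 0.860%
Cedar Trust: (1 + 0.0106/52)^52 − 1 = 1.066%
Meridian Trust: (1 + 0.0111/4)^4 − 1 = 1.115%
Summit Finance: (1 + 0.0082/12)^12 − 1 = 0.823%
The highest effective annual rate is Meridian Trust at 1.115%.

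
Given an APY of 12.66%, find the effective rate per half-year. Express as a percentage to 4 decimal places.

The per-half-year rate i satisfies (1 + i)^2 = 1 + 0.1266.
i = 1.1266^(1/2) − 1 = 0.0614142 = 6.1414%.

6.1414%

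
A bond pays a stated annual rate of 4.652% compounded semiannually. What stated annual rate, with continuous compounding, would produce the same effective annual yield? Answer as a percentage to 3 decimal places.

4.599%

EAR = (1 + 0.04652/2)^2 − 1 = 0.047061.
Equivalent continuous rate: r = ln(1 + 0.047061) = 0.045987 = 4.599%.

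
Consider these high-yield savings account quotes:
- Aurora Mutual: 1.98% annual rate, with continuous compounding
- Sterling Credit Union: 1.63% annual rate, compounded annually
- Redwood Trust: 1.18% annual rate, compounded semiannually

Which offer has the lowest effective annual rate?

Redwood Trust

Aurora Mutual: e^0.0198 − 1 = 2.000%
Sterling Credit Union: compounded annually, EAR = 1.630%
Redwood Trust: (1 + 0.0118/2)^2 − 1 = 1.183%
The lowest effective annual rate is Redwood Trust at 1.183%.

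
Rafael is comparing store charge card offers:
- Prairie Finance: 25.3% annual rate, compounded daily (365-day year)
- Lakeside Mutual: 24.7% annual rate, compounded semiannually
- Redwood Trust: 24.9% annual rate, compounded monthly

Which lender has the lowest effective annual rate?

Prairie Finance: (1 + 0.253/365)^365 − 1 = 28.777%
Lakeside Mutual: (1 + 0.247/2)^2 − 1 = 26.225%
Redwood Trust: (1 + 0.249/12)^12 − 1 = 27.948%
The lowest effective annual rate is Lakeside Mutual at 26.225%.

Lakeside Mutual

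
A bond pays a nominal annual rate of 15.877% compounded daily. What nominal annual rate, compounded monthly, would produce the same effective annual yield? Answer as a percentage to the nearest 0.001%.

15.979%

EAR = (1 + 0.15877/365)^365 − 1 = 0.172028.
Solve (1 + r/12)^12 = 1.172028: r/12 = 1.172028^(1/12) − 1 = 0.013316, so r = 0.159790 = 15.979%.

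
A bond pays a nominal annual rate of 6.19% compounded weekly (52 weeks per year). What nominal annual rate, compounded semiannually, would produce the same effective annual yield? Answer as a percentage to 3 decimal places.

EAR = (1 + 0.0619/52)^52 − 1 = 0.063817.
Solve (1 + r/2)^2 = 1.063817: r/2 = 1.063817^(1/2) − 1 = 0.031415, so r = 0.062830 = 6.283%.

6.283%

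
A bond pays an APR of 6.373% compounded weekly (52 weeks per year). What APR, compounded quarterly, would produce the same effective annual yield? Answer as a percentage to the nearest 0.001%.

6.420%

EAR = (1 + 0.06373/52)^52 − 1 = 0.065763.
Solve (1 + r/4)^4 = 1.065763: r/4 = 1.065763^(1/4) − 1 = 0.016050, so r = 0.064201 = 6.420%.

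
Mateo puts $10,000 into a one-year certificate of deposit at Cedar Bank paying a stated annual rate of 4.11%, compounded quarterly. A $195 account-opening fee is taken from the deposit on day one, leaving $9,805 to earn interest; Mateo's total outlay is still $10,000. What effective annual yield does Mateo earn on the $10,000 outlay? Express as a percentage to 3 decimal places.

2.142%

Value after one year: 9,805 × (1 + 0.0411/4)^4 = 9,805 × 1.041738 = $10,214.24.
Effective yield on the $10,000 outlay: 10,214.24 / 10,000 − 1 = 0.021424 = 2.142%.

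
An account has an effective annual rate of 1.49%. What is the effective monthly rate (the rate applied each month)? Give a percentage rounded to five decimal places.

0.12333%

The per-month rate i satisfies (1 + i)^12 = 1 + 0.0149.
i = 1.0149^(1/12) − 1 = 0.0012333 = 0.12333%.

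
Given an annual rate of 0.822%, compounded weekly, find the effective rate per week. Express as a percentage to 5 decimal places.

0.01581%

With a nominal annual rate compounded weekly, the periodic rate is the nominal rate divided by 52.
i = 0.00822 / 52 = 0.0001581 = 0.01581%.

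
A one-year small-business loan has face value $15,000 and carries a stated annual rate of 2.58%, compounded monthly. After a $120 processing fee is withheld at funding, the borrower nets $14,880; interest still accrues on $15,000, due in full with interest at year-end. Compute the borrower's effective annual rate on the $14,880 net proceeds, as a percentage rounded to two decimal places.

3.44%

Amount owed after one year: 15,000 × (1 + 0.0258/12)^12 = 15,000 × 1.026107 = $15,391.61.
Effective rate on net proceeds: 15,391.61 / 14,880 − 1 = 0.034382 = 3.44%.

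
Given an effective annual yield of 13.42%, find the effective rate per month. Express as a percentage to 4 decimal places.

The per-month rate i satisfies (1 + i)^12 = 1 + 0.1342.
i = 1.1342^(1/12) − 1 = 0.0105492 = 1.0549%.

1.0549%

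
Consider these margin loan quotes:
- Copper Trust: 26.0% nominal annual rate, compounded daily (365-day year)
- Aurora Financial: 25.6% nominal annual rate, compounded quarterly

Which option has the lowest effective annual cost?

Aurora Financial

Copper Trust: (1 + 0.260/365)^365 − 1 = 29.681%
Aurora Financial: (1 + 0.256/4)^4 − 1 = 28.164%
The lowest effective annual rate is Aurora Financial at 28.164%.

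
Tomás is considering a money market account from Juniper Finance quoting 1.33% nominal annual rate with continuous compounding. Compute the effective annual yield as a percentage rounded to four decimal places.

1.3389%

With continuous compounding, EAR = e^0.0133 − 1.
e^0.0133 = 1.013389, so EAR = 0.013389 = 1.3389%.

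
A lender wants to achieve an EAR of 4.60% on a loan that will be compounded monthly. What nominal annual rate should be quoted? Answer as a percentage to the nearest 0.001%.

(1 + r/12)^12 − 1 = 0.0460, so 1 + r/12 = 1.0460^(1/12).
r/12 = 0.003755, so r = 0.045058 = 4.506%.

4.506%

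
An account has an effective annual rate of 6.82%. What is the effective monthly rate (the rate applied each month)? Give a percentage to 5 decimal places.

0.55131%

The per-month rate i satisfies (1 + i)^12 = 1 + 0.0682.
i = 1.0682^(1/12) − 1 = 0.0055131 = 0.55131%.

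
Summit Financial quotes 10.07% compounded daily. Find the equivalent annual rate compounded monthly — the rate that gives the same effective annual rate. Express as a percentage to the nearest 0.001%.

10.111%

EAR = (1 + 0.1007/365)^365 − 1 = 0.105929.
Solve (1 + r/12)^12 = 1.105929: r/12 = 1.105929^(1/12) − 1 = 0.008426, so r = 0.101110 = 10.111%.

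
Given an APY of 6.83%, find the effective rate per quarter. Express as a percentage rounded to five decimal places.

The per-quarter rate i satisfies (1 + i)^4 = 1 + 0.0683.
i = 1.0683^(1/4) − 1 = 0.0166543 = 1.66543%.

1.66543%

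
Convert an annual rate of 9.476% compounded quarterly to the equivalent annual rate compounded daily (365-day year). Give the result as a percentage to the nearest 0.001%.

9.367%

EAR = (1 + 0.09476/4)^4 − 1 = 0.098181.
Solve (1 + r/365)^365 = 1.098181: r/365 = 1.098181^(1/365) − 1 = 0.000257, so r = 0.093667 = 9.367%.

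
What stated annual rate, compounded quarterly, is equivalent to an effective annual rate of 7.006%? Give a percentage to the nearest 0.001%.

6.829%

(1 + r/4)^4 − 1 = 0.07006, so 1 + r/4 = 1.07006^(1/4).
r/4 = 0.017073, so r = 0.068291 = 6.829%.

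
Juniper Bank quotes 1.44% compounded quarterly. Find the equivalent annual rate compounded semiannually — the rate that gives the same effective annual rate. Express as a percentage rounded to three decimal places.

EAR = (1 + 0.0144/4)^4 − 1 = 0.014478.
Solve (1 + r/2)^2 = 1.014478: r/2 = 1.014478^(1/2) − 1 = 0.007213, so r = 0.014426 = 1.443%.

1.443%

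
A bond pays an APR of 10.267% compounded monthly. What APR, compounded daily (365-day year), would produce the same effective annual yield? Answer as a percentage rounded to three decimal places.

10.225%

EAR = (1 + 0.10267/12)^12 − 1 = 0.107642.
Solve (1 + r/365)^365 = 1.107642: r/365 = 1.107642^(1/365) − 1 = 0.000280, so r = 0.102248 = 10.225%.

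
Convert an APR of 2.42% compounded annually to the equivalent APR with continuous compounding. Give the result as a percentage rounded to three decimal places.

2.391%

Compounded annually, EAR = nominal = 0.024200.
Equivalent continuous rate: r = ln(1 + 0.024200) = 0.023912 = 2.391%.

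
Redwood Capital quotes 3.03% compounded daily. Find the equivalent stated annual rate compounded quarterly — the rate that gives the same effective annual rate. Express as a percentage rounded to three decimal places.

EAR = (1 + 0.0303/365)^365 − 1 = 0.030762.
Solve (1 + r/4)^4 = 1.030762: r/4 = 1.030762^(1/4) − 1 = 0.007603, so r = 0.030414 = 3.041%.

3.041%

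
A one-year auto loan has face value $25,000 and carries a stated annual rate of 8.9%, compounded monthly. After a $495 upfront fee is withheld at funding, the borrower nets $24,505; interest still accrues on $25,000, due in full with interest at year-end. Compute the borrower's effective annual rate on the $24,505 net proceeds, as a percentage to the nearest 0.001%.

Amount owed after one year: 25,000 × (1 + 0.089/12)^12 = 25,000 × 1.092722 = $27,318.04.
Effective rate on net proceeds: 27,318.04 / 24,505 − 1 = 0.114795 = 11.479%.

11.479%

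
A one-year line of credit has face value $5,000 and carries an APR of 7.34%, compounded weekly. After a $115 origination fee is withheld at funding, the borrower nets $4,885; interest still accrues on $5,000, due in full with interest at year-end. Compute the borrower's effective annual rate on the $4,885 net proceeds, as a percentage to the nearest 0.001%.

Amount owed after one year: 5,000 × (1 + 0.0734/52)^52 = 5,000 × 1.076105 = $5,380.53.
Effective rate on net proceeds: 5,380.53 / 4,885 − 1 = 0.101438 = 10.144%.

10.144%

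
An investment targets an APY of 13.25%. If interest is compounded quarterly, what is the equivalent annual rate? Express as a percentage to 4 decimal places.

12.6383%

(1 + r/4)^4 − 1 = 0.1325, so 1 + r/4 = 1.1325^(1/4).
r/4 = 0.031596, so r = 0.126383 = 12.6383%.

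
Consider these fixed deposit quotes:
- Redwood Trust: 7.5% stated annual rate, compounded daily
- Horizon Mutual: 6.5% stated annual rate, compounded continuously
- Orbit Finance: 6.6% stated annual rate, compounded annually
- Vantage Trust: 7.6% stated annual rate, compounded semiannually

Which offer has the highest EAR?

Redwood Trust: (1 + 0.075/365)^365 − 1 = 7.788%
Horizon Mutual: e^0.065 − 1 = 6.716%
Orbit Finance: compounded annually, EAR = 6.600%
Vantage Trust: (1 + 0.076/2)^2 − 1 = 7.744%
The highest effective annual rate is Redwood Trust at 7.788%.

Redwood Trust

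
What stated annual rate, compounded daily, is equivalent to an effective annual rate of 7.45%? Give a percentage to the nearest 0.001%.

7.186%

(1 + r/365)^365 − 1 = 0.0745, so 1 + r/365 = 1.0745^(1/365).
r/365 = 0.000197, so r = 0.071863 = 7.186%.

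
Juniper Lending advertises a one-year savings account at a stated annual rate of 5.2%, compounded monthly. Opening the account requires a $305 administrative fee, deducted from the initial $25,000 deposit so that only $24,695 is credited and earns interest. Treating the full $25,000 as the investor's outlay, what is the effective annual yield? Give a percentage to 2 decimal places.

Value after one year: 24,695 × (1 + 0.052/12)^12 = 24,695 × 1.053257 = $26,010.19.
Effective yield on the $25,000 outlay: 26,010.19 / 25,000 − 1 = 0.040408 = 4.04%.

4.04%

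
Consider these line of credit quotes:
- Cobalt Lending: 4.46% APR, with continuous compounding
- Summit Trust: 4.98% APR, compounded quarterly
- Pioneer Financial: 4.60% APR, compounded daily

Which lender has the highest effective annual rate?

Summit Trust

Cobalt Lending: e^0.0446 − 1 = 4.561%
Summit Trust: (1 + 0.0498/4)^4 − 1 = 5.074%
Pioneer Financial: (1 + 0.0460/365)^365 − 1 = 4.707%
The highest effective annual rate is Summit Trust at 5.074%.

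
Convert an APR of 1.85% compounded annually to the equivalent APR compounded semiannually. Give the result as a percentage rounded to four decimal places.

Compounded annually, EAR = nominal = 0.018500.
Solve (1 + r/2)^2 = 1.018500: r/2 = 1.018500^(1/2) − 1 = 0.009208, so r = 0.018415 = 1.8415%.

1.8415%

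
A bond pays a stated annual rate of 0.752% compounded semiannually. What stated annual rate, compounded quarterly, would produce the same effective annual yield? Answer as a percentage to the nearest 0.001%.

EAR = (1 + 0.00752/2)^2 − 1 = 0.007534.
Solve (1 + r/4)^4 = 1.007534: r/4 = 1.007534^(1/4) − 1 = 0.001878, so r = 0.007513 = 0.751%.

0.751%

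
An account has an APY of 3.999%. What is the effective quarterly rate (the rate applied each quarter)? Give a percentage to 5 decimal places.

The per-quarter rate i satisfies (1 + i)^4 = 1 + 0.03999.
i = 1.03999^(1/4) − 1 = 0.0098510 = 0.98510%.

0.98510%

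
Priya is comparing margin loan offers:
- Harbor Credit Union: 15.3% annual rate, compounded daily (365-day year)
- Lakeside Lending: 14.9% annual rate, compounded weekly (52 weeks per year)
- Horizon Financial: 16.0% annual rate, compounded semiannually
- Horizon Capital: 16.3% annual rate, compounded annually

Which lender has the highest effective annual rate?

Horizon Financial

Harbor Credit Union: (1 + 0.153/365)^365 − 1 = 16.529%
Lakeside Lending: (1 + 0.149/52)^52 − 1 = 16.043%
Horizon Financial: (1 + 0.160/2)^2 − 1 = 16.640%
Horizon Capital: compounded annually, EAR = 16.300%
The highest effective annual rate is Horizon Financial at 16.640%.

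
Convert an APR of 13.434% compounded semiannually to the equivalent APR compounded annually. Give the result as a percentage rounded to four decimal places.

EAR = (1 + 0.13434/2)^2 − 1 = 0.138852.
Compounded annually, the equivalent nominal rate is the EAR itself: 13.8852%.

13.8852%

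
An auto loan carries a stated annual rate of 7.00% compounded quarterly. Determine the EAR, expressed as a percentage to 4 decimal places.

EAR = (1 + 0.0700/4)^4 − 1.
= (1 + 0.017500)^4 − 1 = 1.071859 − 1 = 7.1859%.

7.1859%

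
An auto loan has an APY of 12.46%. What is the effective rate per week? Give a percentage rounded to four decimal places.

0.2261%

The per-week rate i satisfies (1 + i)^52 = 1 + 0.1246.
i = 1.1246^(1/52) − 1 = 0.0022608 = 0.2261%.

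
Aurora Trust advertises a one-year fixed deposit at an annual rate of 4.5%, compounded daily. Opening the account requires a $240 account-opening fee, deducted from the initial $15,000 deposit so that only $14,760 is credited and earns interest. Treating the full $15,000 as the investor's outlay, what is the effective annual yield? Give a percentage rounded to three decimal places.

Value after one year: 14,760 × (1 + 0.045/365)^365 = 14,760 × 1.046025 = $15,439.33.
Effective yield on the $15,000 outlay: 15,439.33 / 15,000 − 1 = 0.029289 = 2.929%.

2.929%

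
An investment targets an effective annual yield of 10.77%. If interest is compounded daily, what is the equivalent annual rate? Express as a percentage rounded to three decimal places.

10.230%

(1 + r/365)^365 − 1 = 0.1077, so 1 + r/365 = 1.1077^(1/365).
r/365 = 0.000280, so r = 0.102300 = 10.230%.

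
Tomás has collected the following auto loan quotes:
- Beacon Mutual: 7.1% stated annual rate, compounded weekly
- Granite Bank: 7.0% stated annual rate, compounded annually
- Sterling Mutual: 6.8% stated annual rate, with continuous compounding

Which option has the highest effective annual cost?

Beacon Mutual: (1 + 0.071/52)^52 − 1 = 7.353%
Granite Bank: compounded annually, EAR = 7.000%
Sterling Mutual: e^0.068 − 1 = 7.037%
The highest effective annual rate is Beacon Mutual at 7.353%.

Beacon Mutual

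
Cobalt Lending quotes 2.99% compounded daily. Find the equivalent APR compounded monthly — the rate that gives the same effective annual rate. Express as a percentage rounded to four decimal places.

EAR = (1 + 0.0299/365)^365 − 1 = 0.030350.
Solve (1 + r/12)^12 = 1.030350: r/12 = 1.030350^(1/12) − 1 = 0.002495, so r = 0.029936 = 2.9936%.

2.9936%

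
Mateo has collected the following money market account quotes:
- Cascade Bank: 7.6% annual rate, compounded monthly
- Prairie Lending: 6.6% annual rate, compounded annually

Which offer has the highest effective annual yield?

Cascade Bank

Cascade Bank: (1 + 0.076/12)^12 − 1 = 7.870%
Prairie Lending: compounded annually, EAR = 6.600%
The highest effective annual rate is Cascade Bank at 7.870%.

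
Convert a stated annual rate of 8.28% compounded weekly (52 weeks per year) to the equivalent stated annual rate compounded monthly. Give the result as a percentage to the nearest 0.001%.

EAR = (1 + 0.0828/52)^52 − 1 = 0.086253.
Solve (1 + r/12)^12 = 1.086253: r/12 = 1.086253^(1/12) − 1 = 0.006918, so r = 0.083020 = 8.302%.

8.302%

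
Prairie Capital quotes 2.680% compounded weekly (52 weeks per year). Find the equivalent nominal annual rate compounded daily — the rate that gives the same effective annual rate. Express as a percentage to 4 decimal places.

2.6794%

EAR = (1 + 0.02680/52)^52 − 1 = 0.027155.
Solve (1 + r/365)^365 = 1.027155: r/365 = 1.027155^(1/365) − 1 = 0.000073, so r = 0.026794 = 2.6794%.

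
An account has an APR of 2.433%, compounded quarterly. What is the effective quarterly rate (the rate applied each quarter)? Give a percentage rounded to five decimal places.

0.60825%

With a nominal annual rate compounded quarterly, the periodic rate is the nominal rate divided by 4.
i = 0.02433 / 4 = 0.0060825 = 0.60825%.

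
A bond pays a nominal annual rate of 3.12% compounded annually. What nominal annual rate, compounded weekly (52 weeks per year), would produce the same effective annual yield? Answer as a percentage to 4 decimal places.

Compounded annually, EAR = nominal = 0.031200.
Solve (1 + r/52)^52 = 1.031200: r/52 = 1.031200^(1/52) − 1 = 0.000591, so r = 0.030732 = 3.0732%.

3.0732%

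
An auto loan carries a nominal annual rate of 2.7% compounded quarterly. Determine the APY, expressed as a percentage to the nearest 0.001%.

EAR = (1 + 0.027/4)^4 − 1.
= 1.027275 − 1 = 2.727%.

2.727%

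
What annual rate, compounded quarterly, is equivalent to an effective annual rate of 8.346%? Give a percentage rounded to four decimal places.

(1 + r/4)^4 − 1 = 0.08346, so 1 + r/4 = 1.08346^(1/4).
r/4 = 0.020242, so r = 0.080968 = 8.0968%.

8.0968%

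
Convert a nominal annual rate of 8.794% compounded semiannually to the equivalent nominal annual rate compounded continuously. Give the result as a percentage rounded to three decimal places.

8.606%

EAR = (1 + 0.08794/2)^2 − 1 = 0.089873.
Equivalent continuous rate: r = ln(1 + 0.089873) = 0.086062 = 8.606%.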